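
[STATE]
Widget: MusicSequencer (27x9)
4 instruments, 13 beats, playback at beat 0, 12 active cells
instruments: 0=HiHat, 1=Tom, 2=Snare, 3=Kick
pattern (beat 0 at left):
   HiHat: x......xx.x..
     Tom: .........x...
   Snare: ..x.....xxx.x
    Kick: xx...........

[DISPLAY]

      ▼123456789012        
 HiHat█······██·█··        
   Tom·········█···        
 Snare··█·····███·█        
  Kick██···········        
                           
                           
                           
                           


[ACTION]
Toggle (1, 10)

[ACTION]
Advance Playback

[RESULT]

      0▼23456789012        
 HiHat█······██·█··        
   Tom·········██··        
 Snare··█·····███·█        
  Kick██···········        
                           
                           
                           
                           


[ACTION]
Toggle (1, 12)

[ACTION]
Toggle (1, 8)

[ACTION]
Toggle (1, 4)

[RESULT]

      0▼23456789012        
 HiHat█······██·█··        
   Tom····█···███·█        
 Snare··█·····███·█        
  Kick██···········        
                           
                           
                           
                           


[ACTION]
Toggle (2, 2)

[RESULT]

      0▼23456789012        
 HiHat█······██·█··        
   Tom····█···███·█        
 Snare········███·█        
  Kick██···········        
                           
                           
                           
                           


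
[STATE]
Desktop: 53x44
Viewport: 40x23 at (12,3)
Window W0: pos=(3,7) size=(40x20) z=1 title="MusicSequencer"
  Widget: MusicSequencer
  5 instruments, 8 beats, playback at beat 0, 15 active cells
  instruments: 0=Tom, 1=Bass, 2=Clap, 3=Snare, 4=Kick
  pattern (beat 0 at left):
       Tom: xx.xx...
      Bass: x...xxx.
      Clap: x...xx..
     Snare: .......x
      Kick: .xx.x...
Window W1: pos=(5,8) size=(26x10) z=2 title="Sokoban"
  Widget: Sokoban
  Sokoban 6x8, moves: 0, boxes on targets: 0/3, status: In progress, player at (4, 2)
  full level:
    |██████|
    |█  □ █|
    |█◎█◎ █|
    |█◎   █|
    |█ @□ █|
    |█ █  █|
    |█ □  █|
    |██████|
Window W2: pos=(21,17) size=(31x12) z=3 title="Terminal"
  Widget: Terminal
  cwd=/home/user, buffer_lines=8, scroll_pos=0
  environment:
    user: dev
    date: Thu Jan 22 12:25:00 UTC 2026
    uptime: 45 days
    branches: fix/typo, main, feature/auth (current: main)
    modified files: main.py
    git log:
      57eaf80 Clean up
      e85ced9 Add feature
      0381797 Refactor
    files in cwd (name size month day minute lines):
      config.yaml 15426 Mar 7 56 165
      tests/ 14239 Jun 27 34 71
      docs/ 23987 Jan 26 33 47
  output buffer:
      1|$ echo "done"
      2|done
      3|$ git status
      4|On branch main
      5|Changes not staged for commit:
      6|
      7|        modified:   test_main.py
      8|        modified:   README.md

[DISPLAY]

                                        
                                        
                                        
                                        
━━━━━━━━━━━━━━━━━━━━━━━━━━━━━━┓         
━━━━━━━━━━━━━━━━━━┓           ┃         
an                ┃───────────┨         
──────────────────┨           ┃         
                  ┃           ┃         
                  ┃           ┃         
                  ┃           ┃         
                  ┃           ┃         
                  ┃           ┃         
                  ┃           ┃         
━━━━━━━━━┏━━━━━━━━━━━━━━━━━━━━━━━━━━━━━┓
         ┃ Terminal                    ┃
         ┠─────────────────────────────┨
         ┃$ echo "done"                ┃
         ┃done                         ┃
         ┃$ git status                 ┃
         ┃On branch main               ┃
         ┃Changes not staged for commit┃
         ┃                             ┃


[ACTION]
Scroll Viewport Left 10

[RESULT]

                                        
                                        
                                        
                                        
 ┏━━━━━━━━━━━━━━━━━━━━━━━━━━━━━━━━━━━━━━
 ┃ ┏━━━━━━━━━━━━━━━━━━━━━━━━┓           
 ┠─┃ Sokoban                ┃───────────
 ┃ ┠────────────────────────┨           
 ┃ ┃██████                  ┃           
 ┃ ┃█  □ █                  ┃           
 ┃ ┃█◎█◎ █                  ┃           
 ┃ ┃█◎   █                  ┃           
 ┃ ┃█ @□ █                  ┃           
 ┃ ┃█ █  █                  ┃           
 ┃ ┗━━━━━━━━━━━━━━━┏━━━━━━━━━━━━━━━━━━━━
 ┃                 ┃ Terminal           
 ┃                 ┠────────────────────
 ┃                 ┃$ echo "done"       
 ┃                 ┃done                
 ┃                 ┃$ git status        
 ┃                 ┃On branch main      
 ┃                 ┃Changes not staged f
 ┃                 ┃                    


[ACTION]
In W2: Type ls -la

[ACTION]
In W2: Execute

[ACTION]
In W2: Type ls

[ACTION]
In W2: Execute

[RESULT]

                                        
                                        
                                        
                                        
 ┏━━━━━━━━━━━━━━━━━━━━━━━━━━━━━━━━━━━━━━
 ┃ ┏━━━━━━━━━━━━━━━━━━━━━━━━┓           
 ┠─┃ Sokoban                ┃───────────
 ┃ ┠────────────────────────┨           
 ┃ ┃██████                  ┃           
 ┃ ┃█  □ █                  ┃           
 ┃ ┃█◎█◎ █                  ┃           
 ┃ ┃█◎   █                  ┃           
 ┃ ┃█ @□ █                  ┃           
 ┃ ┃█ █  █                  ┃           
 ┃ ┗━━━━━━━━━━━━━━━┏━━━━━━━━━━━━━━━━━━━━
 ┃                 ┃ Terminal           
 ┃                 ┠────────────────────
 ┃                 ┃        modified:   
 ┃                 ┃$ ls -la            
 ┃                 ┃-rw-r--r--  1 dev gr
 ┃                 ┃drwxr-xr-x  1 dev gr
 ┃                 ┃drwxr-xr-x  1 dev gr
 ┃                 ┃$ ls                


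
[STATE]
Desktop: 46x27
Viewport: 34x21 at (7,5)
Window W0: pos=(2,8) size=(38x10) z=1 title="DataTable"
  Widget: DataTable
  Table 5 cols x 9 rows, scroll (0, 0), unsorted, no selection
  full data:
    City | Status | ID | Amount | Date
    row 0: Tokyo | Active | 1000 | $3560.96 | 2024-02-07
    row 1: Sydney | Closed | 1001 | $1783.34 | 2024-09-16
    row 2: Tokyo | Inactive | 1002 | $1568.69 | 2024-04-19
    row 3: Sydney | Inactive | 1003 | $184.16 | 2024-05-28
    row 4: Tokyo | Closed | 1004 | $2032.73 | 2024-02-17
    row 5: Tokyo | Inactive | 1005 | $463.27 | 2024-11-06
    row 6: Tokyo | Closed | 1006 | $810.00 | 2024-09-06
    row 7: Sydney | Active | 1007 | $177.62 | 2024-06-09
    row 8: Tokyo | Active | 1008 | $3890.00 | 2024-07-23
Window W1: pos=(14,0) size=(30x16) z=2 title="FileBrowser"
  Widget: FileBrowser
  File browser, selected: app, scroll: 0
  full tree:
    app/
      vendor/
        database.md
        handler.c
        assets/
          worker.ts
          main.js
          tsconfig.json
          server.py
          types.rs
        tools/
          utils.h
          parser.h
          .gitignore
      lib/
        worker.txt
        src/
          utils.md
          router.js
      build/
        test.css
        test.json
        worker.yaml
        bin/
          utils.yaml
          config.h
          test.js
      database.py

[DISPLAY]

       ┃    [+] lib/              
       ┃    [+] build/            
       ┃    database.py           
━━━━━━━┃                          
aTable ┃                          
───────┃                          
  │Stat┃                          
──┼────┃                          
o │Acti┃                          
ey│Clos┃                          
o │Inac┗━━━━━━━━━━━━━━━━━━━━━━━━━━
ey│Inactive│1003│$184.16 │2024-0┃ 
━━━━━━━━━━━━━━━━━━━━━━━━━━━━━━━━┛ 
                                  
                                  
                                  
                                  
                                  
                                  
                                  
                                  


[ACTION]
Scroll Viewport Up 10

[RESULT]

       ┏━━━━━━━━━━━━━━━━━━━━━━━━━━
       ┃ FileBrowser              
       ┠──────────────────────────
       ┃> [-] app/                
       ┃    [+] vendor/           
       ┃    [+] lib/              
       ┃    [+] build/            
       ┃    database.py           
━━━━━━━┃                          
aTable ┃                          
───────┃                          
  │Stat┃                          
──┼────┃                          
o │Acti┃                          
ey│Clos┃                          
o │Inac┗━━━━━━━━━━━━━━━━━━━━━━━━━━
ey│Inactive│1003│$184.16 │2024-0┃ 
━━━━━━━━━━━━━━━━━━━━━━━━━━━━━━━━┛ 
                                  
                                  
                                  


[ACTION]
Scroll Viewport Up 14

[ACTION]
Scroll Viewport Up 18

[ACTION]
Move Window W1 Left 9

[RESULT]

━━━━━━━━━━━━━━━━━━━━━━━━━━━┓      
FileBrowser                ┃      
───────────────────────────┨      
 [-] app/                  ┃      
   [+] vendor/             ┃      
   [+] lib/                ┃      
   [+] build/              ┃      
   database.py             ┃      
                           ┃━━━━┓ 
                           ┃    ┃ 
                           ┃────┨ 
                           ┃te  ┃ 
                           ┃────┃ 
                           ┃24-0┃ 
                           ┃24-0┃ 
━━━━━━━━━━━━━━━━━━━━━━━━━━━┛24-0┃ 
ey│Inactive│1003│$184.16 │2024-0┃ 
━━━━━━━━━━━━━━━━━━━━━━━━━━━━━━━━┛ 
                                  
                                  
                                  


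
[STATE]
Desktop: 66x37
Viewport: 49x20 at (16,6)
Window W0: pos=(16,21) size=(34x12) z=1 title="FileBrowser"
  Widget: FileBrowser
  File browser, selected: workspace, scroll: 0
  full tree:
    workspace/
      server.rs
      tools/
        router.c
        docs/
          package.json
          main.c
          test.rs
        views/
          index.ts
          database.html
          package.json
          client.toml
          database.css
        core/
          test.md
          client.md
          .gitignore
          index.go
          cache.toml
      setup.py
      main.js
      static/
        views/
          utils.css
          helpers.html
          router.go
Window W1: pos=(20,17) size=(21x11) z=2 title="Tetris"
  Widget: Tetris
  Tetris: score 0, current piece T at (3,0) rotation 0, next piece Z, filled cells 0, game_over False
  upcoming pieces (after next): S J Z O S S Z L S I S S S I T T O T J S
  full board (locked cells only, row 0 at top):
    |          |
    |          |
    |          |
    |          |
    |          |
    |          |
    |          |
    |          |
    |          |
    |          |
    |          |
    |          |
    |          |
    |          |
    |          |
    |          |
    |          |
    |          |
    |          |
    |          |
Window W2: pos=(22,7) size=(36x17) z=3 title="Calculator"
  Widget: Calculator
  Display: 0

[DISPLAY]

                                                 
      ┏━━━━━━━━━━━━━━━━━━━━━━━━━━━━━━━━━━┓       
      ┃ Calculator                       ┃       
      ┠──────────────────────────────────┨       
      ┃                                 0┃       
      ┃┌───┬───┬───┬───┐                 ┃       
      ┃│ 7 │ 8 │ 9 │ ÷ │                 ┃       
      ┃├───┼───┼───┼───┤                 ┃       
      ┃│ 4 │ 5 │ 6 │ × │                 ┃       
      ┃├───┼───┼───┼───┤                 ┃       
      ┃│ 1 │ 2 │ 3 │ - │                 ┃       
    ┏━┃├───┼───┼───┼───┤                 ┃       
    ┃ ┃│ 0 │ . │ = │ + │                 ┃       
    ┠─┃├───┼───┼───┼───┤                 ┃       
    ┃ ┃│ C │ MC│ MR│ M+│                 ┃       
┏━━━┃ ┃└───┴───┴───┴───┘                 ┃       
┃ Fi┃ ┃                                  ┃       
┠───┃ ┗━━━━━━━━━━━━━━━━━━━━━━━━━━━━━━━━━━┛       
┃> [┃          │        ┃        ┃               
┃   ┃          │        ┃        ┃               


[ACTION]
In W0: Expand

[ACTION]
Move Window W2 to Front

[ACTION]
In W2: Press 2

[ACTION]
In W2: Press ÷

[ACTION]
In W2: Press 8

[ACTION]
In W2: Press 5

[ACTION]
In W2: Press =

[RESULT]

                                                 
      ┏━━━━━━━━━━━━━━━━━━━━━━━━━━━━━━━━━━┓       
      ┃ Calculator                       ┃       
      ┠──────────────────────────────────┨       
      ┃                     0.02352941176┃       
      ┃┌───┬───┬───┬───┐                 ┃       
      ┃│ 7 │ 8 │ 9 │ ÷ │                 ┃       
      ┃├───┼───┼───┼───┤                 ┃       
      ┃│ 4 │ 5 │ 6 │ × │                 ┃       
      ┃├───┼───┼───┼───┤                 ┃       
      ┃│ 1 │ 2 │ 3 │ - │                 ┃       
    ┏━┃├───┼───┼───┼───┤                 ┃       
    ┃ ┃│ 0 │ . │ = │ + │                 ┃       
    ┠─┃├───┼───┼───┼───┤                 ┃       
    ┃ ┃│ C │ MC│ MR│ M+│                 ┃       
┏━━━┃ ┃└───┴───┴───┴───┘                 ┃       
┃ Fi┃ ┃                                  ┃       
┠───┃ ┗━━━━━━━━━━━━━━━━━━━━━━━━━━━━━━━━━━┛       
┃> [┃          │        ┃        ┃               
┃   ┃          │        ┃        ┃               


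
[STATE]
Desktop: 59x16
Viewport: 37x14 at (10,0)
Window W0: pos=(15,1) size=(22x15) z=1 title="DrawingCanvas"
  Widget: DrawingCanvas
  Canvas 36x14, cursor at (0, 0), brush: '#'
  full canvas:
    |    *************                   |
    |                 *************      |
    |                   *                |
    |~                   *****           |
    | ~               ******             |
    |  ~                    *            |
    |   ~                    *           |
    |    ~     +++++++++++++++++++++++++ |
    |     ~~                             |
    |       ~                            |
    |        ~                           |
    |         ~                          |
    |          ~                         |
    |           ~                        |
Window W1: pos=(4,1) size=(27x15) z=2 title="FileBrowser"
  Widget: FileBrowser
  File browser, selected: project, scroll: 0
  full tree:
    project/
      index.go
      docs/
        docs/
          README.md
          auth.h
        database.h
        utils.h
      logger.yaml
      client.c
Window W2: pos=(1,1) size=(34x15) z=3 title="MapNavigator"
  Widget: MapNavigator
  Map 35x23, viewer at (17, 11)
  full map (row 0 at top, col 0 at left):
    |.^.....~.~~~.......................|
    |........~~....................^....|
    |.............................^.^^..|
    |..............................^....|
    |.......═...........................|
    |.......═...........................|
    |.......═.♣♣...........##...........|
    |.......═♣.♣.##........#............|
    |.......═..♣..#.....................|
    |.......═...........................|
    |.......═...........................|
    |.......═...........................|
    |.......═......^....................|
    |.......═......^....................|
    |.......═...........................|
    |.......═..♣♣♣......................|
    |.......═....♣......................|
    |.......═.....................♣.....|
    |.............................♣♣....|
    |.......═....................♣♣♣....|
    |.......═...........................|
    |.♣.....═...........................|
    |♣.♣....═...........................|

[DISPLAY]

                                     
━━━━━━━━━━━━━━━━━━━━━━━━┓━┓          
gator                   ┃ ┃          
────────────────────────┨─┨          
♣♣...........##.........┃ ┃          
.♣.##........#..........┃*┃          
.♣..#...................┃*┃          
........................┃ ┃          
........................┃*┃          
........@...............┃ ┃          
.....^..................┃ ┃          
.....^..................┃+┃          
........................┃ ┃          
.♣♣♣....................┃ ┃          


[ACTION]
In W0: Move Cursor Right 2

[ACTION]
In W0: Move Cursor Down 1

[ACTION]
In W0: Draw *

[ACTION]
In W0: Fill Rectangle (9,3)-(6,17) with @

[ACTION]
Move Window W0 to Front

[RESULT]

                                     
━━━━━┏━━━━━━━━━━━━━━━━━━━━┓          
gator┃ DrawingCanvas      ┃          
─────┠────────────────────┨          
♣♣...┃    *************   ┃          
.♣.##┃  *              ***┃          
.♣..#┃                   *┃          
.....┃~                   ┃          
.....┃ ~               ***┃          
.....┃  ~                 ┃          
.....┃   @@@@@@@@@@@@@@@  ┃          
.....┃   @@@@@@@@@@@@@@@++┃          
.....┃   @@@@@@@@@@@@@@@  ┃          
.♣♣♣.┃   @@@@@@@@@@@@@@@  ┃          


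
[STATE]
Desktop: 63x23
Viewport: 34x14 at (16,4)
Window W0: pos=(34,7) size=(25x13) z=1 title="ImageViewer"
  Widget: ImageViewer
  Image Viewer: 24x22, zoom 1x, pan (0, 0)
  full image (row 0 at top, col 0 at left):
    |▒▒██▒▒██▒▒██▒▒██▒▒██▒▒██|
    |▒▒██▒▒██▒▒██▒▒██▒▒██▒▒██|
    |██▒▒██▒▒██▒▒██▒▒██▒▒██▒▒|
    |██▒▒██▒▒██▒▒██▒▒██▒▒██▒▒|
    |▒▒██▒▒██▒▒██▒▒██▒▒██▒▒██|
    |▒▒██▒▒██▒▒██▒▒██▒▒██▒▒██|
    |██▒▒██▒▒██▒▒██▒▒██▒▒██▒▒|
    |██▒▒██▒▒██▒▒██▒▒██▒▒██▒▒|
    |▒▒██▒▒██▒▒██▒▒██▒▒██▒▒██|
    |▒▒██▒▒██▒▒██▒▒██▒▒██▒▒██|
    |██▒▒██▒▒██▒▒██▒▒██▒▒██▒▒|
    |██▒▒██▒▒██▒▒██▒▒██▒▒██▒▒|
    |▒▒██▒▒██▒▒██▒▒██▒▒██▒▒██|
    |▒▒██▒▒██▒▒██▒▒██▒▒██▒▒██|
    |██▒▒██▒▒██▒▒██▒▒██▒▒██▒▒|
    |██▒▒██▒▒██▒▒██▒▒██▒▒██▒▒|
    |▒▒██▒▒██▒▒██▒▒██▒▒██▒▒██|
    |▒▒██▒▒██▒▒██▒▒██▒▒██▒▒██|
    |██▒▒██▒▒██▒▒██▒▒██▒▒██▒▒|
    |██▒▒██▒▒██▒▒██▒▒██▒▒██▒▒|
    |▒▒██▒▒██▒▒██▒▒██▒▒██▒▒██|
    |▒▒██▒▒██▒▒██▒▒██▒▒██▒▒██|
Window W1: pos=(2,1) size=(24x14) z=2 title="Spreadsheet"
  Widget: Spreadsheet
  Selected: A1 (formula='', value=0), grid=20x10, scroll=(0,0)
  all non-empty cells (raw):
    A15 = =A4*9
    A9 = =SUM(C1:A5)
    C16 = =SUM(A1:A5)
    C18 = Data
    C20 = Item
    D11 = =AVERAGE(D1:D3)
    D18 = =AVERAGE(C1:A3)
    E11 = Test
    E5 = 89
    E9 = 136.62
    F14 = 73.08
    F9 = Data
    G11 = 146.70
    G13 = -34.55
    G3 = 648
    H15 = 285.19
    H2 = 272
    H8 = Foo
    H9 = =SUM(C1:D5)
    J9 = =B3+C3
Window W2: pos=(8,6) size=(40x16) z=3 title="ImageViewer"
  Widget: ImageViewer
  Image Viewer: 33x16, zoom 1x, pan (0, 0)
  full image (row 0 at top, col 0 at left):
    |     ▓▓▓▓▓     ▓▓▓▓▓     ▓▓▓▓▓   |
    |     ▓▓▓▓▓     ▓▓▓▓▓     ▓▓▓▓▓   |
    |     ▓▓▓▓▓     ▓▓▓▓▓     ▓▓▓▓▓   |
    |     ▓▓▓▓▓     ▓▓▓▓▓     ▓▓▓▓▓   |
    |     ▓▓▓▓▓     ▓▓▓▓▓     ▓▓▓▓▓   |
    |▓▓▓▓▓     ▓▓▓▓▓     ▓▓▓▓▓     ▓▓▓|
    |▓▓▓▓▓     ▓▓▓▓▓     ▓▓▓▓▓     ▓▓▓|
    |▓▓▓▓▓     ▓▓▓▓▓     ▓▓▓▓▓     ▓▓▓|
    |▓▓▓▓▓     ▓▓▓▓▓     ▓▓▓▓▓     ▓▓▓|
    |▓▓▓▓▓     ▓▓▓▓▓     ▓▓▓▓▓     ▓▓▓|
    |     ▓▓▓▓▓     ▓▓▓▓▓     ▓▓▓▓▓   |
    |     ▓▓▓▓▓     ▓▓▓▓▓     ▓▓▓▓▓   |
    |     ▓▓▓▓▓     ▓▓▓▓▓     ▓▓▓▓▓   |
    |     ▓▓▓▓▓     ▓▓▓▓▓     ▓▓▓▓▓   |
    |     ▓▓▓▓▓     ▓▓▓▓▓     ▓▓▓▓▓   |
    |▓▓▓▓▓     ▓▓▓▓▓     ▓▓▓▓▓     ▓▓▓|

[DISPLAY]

         ┃                        
  B      ┃                        
━━━━━━━━━━━━━━━━━━━━━━━━━━━━━━━┓  
iewer                          ┃━━
───────────────────────────────┨  
▓▓▓     ▓▓▓▓▓     ▓▓▓▓▓        ┃──
▓▓▓     ▓▓▓▓▓     ▓▓▓▓▓        ┃▒█
▓▓▓     ▓▓▓▓▓     ▓▓▓▓▓        ┃▒█
▓▓▓     ▓▓▓▓▓     ▓▓▓▓▓        ┃█▒
▓▓▓     ▓▓▓▓▓     ▓▓▓▓▓        ┃█▒
   ▓▓▓▓▓     ▓▓▓▓▓     ▓▓▓     ┃▒█
   ▓▓▓▓▓     ▓▓▓▓▓     ▓▓▓     ┃▒█
   ▓▓▓▓▓     ▓▓▓▓▓     ▓▓▓     ┃█▒
   ▓▓▓▓▓     ▓▓▓▓▓     ▓▓▓     ┃█▒


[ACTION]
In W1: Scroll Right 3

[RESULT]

         ┃                        
  E      ┃                        
━━━━━━━━━━━━━━━━━━━━━━━━━━━━━━━┓  
iewer                          ┃━━
───────────────────────────────┨  
▓▓▓     ▓▓▓▓▓     ▓▓▓▓▓        ┃──
▓▓▓     ▓▓▓▓▓     ▓▓▓▓▓        ┃▒█
▓▓▓     ▓▓▓▓▓     ▓▓▓▓▓        ┃▒█
▓▓▓     ▓▓▓▓▓     ▓▓▓▓▓        ┃█▒
▓▓▓     ▓▓▓▓▓     ▓▓▓▓▓        ┃█▒
   ▓▓▓▓▓     ▓▓▓▓▓     ▓▓▓     ┃▒█
   ▓▓▓▓▓     ▓▓▓▓▓     ▓▓▓     ┃▒█
   ▓▓▓▓▓     ▓▓▓▓▓     ▓▓▓     ┃█▒
   ▓▓▓▓▓     ▓▓▓▓▓     ▓▓▓     ┃█▒


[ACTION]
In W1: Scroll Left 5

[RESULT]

         ┃                        
  B      ┃                        
━━━━━━━━━━━━━━━━━━━━━━━━━━━━━━━┓  
iewer                          ┃━━
───────────────────────────────┨  
▓▓▓     ▓▓▓▓▓     ▓▓▓▓▓        ┃──
▓▓▓     ▓▓▓▓▓     ▓▓▓▓▓        ┃▒█
▓▓▓     ▓▓▓▓▓     ▓▓▓▓▓        ┃▒█
▓▓▓     ▓▓▓▓▓     ▓▓▓▓▓        ┃█▒
▓▓▓     ▓▓▓▓▓     ▓▓▓▓▓        ┃█▒
   ▓▓▓▓▓     ▓▓▓▓▓     ▓▓▓     ┃▒█
   ▓▓▓▓▓     ▓▓▓▓▓     ▓▓▓     ┃▒█
   ▓▓▓▓▓     ▓▓▓▓▓     ▓▓▓     ┃█▒
   ▓▓▓▓▓     ▓▓▓▓▓     ▓▓▓     ┃█▒


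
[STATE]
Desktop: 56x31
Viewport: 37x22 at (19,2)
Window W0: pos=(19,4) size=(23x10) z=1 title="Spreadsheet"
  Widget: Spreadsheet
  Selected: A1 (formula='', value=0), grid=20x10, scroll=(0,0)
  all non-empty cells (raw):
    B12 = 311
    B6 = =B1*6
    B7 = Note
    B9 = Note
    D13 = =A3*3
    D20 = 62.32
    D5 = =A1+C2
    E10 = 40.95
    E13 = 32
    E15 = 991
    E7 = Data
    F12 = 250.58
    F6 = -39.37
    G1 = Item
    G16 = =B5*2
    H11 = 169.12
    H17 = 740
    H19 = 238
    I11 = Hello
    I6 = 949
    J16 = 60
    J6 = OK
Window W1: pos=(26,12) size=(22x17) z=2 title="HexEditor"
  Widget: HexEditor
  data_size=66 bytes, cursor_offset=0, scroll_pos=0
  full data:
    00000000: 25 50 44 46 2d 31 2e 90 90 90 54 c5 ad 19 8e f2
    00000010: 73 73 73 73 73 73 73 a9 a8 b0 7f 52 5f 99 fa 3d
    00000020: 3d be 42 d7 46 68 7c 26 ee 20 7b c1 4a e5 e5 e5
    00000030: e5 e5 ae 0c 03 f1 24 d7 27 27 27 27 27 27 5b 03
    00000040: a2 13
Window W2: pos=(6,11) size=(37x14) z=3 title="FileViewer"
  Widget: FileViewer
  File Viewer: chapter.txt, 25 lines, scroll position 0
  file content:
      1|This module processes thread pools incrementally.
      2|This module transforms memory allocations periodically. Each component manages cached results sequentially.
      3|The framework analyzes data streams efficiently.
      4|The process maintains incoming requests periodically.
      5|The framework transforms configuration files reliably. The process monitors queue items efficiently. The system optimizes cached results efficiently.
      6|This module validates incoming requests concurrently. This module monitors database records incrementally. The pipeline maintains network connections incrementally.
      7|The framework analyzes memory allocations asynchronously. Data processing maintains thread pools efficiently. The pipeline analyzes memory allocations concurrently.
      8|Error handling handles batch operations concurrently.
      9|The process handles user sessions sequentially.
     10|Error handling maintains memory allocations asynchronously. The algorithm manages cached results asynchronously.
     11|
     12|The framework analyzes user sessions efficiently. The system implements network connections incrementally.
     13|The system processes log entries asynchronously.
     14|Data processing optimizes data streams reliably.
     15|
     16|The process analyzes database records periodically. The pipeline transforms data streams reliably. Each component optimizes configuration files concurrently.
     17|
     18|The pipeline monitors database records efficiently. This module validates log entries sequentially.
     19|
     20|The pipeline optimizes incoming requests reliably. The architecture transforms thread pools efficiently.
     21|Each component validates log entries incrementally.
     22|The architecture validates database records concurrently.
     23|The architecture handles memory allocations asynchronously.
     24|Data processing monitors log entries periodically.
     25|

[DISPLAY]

                                     
                                     
┏━━━━━━━━━━━━━━━━━━━━━┓              
┃ Spreadsheet         ┃              
┠─────────────────────┨              
┃A1:                  ┃              
┃       A       B     ┃              
┃---------------------┃              
┃  1      [0]       0 ┃              
━━━━━━━━━━━━━━━━━━━━━━━┓             
                       ┃━━━━┓        
───────────────────────┨    ┃        
processes thread pools▲┃────┨        
transforms memory allo█┃44 4┃        
k analyzes data stream░┃73 7┃        
maintains incoming req░┃42 d┃        
k transforms configura░┃ae 0┃        
validates incoming req░┃    ┃        
k analyzes memory allo░┃    ┃        
ng handles batch opera░┃    ┃        
handles user sessions ░┃    ┃        
ng maintains memory al▼┃    ┃        


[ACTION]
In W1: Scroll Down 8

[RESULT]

                                     
                                     
┏━━━━━━━━━━━━━━━━━━━━━┓              
┃ Spreadsheet         ┃              
┠─────────────────────┨              
┃A1:                  ┃              
┃       A       B     ┃              
┃---------------------┃              
┃  1      [0]       0 ┃              
━━━━━━━━━━━━━━━━━━━━━━━┓             
                       ┃━━━━┓        
───────────────────────┨    ┃        
processes thread pools▲┃────┨        
transforms memory allo█┃    ┃        
k analyzes data stream░┃    ┃        
maintains incoming req░┃    ┃        
k transforms configura░┃    ┃        
validates incoming req░┃    ┃        
k analyzes memory allo░┃    ┃        
ng handles batch opera░┃    ┃        
handles user sessions ░┃    ┃        
ng maintains memory al▼┃    ┃        


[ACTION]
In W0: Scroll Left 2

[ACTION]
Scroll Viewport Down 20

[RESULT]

┃---------------------┃              
┃  1      [0]       0 ┃              
━━━━━━━━━━━━━━━━━━━━━━━┓             
                       ┃━━━━┓        
───────────────────────┨    ┃        
processes thread pools▲┃────┨        
transforms memory allo█┃    ┃        
k analyzes data stream░┃    ┃        
maintains incoming req░┃    ┃        
k transforms configura░┃    ┃        
validates incoming req░┃    ┃        
k analyzes memory allo░┃    ┃        
ng handles batch opera░┃    ┃        
handles user sessions ░┃    ┃        
ng maintains memory al▼┃    ┃        
━━━━━━━━━━━━━━━━━━━━━━━┛    ┃        
       ┃                    ┃        
       ┃                    ┃        
       ┃                    ┃        
       ┗━━━━━━━━━━━━━━━━━━━━┛        
                                     
                                     


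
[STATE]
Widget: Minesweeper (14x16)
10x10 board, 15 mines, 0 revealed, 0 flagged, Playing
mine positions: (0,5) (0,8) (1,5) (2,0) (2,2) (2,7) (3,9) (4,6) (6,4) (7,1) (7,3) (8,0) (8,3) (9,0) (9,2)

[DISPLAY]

■■■■■■■■■■    
■■■■■■■■■■    
■■■■■■■■■■    
■■■■■■■■■■    
■■■■■■■■■■    
■■■■■■■■■■    
■■■■■■■■■■    
■■■■■■■■■■    
■■■■■■■■■■    
■■■■■■■■■■    
              
              
              
              
              
              


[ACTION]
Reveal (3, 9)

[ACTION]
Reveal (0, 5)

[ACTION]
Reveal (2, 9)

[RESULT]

■■■■■✹■■✹■    
■■■■■✹■■■■    
✹■✹■■■■✹■■    
■■■■■■■■■✹    
■■■■■■✹■■■    
■■■■■■■■■■    
■■■■✹■■■■■    
■✹■✹■■■■■■    
✹■■✹■■■■■■    
✹■✹■■■■■■■    
              
              
              
              
              
              


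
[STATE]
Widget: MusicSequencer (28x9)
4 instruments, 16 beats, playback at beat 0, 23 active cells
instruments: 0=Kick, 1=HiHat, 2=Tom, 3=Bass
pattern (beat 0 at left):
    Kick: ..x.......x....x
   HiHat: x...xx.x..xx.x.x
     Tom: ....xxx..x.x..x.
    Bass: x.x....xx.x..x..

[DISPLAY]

      ▼123456789012345      
  Kick··█·······█····█      
 HiHat█···██·█··██·█·█      
   Tom····███··█·█··█·      
  Bass█·█····██·█··█··      
                            
                            
                            
                            


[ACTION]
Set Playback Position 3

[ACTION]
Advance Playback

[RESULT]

      0123▼56789012345      
  Kick··█·······█····█      
 HiHat█···██·█··██·█·█      
   Tom····███··█·█··█·      
  Bass█·█····██·█··█··      
                            
                            
                            
                            


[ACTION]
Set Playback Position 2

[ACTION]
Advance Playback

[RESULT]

      012▼456789012345      
  Kick··█·······█····█      
 HiHat█···██·█··██·█·█      
   Tom····███··█·█··█·      
  Bass█·█····██·█··█··      
                            
                            
                            
                            


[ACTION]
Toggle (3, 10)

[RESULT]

      012▼456789012345      
  Kick··█·······█····█      
 HiHat█···██·█··██·█·█      
   Tom····███··█·█··█·      
  Bass█·█····██····█··      
                            
                            
                            
                            


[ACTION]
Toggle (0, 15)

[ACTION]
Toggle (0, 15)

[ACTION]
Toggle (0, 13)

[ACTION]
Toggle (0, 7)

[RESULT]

      012▼456789012345      
  Kick··█····█··█··█·█      
 HiHat█···██·█··██·█·█      
   Tom····███··█·█··█·      
  Bass█·█····██····█··      
                            
                            
                            
                            


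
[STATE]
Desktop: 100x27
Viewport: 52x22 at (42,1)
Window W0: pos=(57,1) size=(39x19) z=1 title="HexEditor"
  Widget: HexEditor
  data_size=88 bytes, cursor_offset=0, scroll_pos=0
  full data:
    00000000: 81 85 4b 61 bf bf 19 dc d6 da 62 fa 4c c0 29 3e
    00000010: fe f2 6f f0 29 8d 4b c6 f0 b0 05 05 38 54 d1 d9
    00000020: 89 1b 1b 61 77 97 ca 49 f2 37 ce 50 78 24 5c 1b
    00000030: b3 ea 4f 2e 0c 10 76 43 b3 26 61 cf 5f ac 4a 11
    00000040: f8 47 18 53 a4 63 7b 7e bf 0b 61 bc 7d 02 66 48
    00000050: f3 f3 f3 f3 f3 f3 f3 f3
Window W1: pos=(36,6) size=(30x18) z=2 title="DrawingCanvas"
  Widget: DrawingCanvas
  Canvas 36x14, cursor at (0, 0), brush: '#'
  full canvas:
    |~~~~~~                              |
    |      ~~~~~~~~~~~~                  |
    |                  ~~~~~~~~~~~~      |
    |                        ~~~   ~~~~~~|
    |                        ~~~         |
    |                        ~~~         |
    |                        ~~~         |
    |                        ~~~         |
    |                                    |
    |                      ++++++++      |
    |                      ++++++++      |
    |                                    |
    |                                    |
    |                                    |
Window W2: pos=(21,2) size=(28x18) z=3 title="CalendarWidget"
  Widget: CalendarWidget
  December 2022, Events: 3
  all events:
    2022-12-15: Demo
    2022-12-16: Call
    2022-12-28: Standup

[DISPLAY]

               ┏━━━━━━━━━━━━━━━━━━━━━━━━━━━━━━━━━━━━
━━━━━━┓        ┃ HexEditor                          
      ┃        ┠────────────────────────────────────
──────┨        ┃00000000  81 85 4b 61 bf bf 19 dc  d
      ┃        ┃00000010  fe f2 6f f0 29 8d 4b c6  f
      ┃━━━━━━━━━━━━━━━━┓  89 1b 1b 61 77 97 ca 49  f
      ┃as              ┃  b3 ea 4f 2e 0c 10 76 43  b
      ┃────────────────┨  f8 47 18 53 a4 63 7b 7e  b
18    ┃                ┃  f3 f3 f3 f3 f3 f3 f3 f3   
      ┃~~~~~~          ┃                            
      ┃      ~~~~~~~~~~┃                            
      ┃            ~~~ ┃                            
      ┃            ~~~ ┃                            
      ┃            ~~~ ┃                            
      ┃            ~~~ ┃                            
      ┃            ~~~ ┃                            
      ┃                ┃                            
      ┃          ++++++┃                            
━━━━━━┛          ++++++┃━━━━━━━━━━━━━━━━━━━━━━━━━━━━
                       ┃                            
                       ┃                            
                       ┃                            


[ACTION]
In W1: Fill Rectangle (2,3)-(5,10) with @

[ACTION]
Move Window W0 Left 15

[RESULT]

┏━━━━━━━━━━━━━━━━━━━━━━━━━━━━━━━━━━━━━┓             
━━━━━━┓itor                           ┃             
      ┃───────────────────────────────┨             
──────┨00  81 85 4b 61 bf bf 19 dc  d6┃             
      ┃10  fe f2 6f f0 29 8d 4b c6  f0┃             
      ┃━━━━━━━━━━━━━━━━┓7 97 ca 49  f2┃             
      ┃as              ┃c 10 76 43  b3┃             
      ┃────────────────┨4 63 7b 7e  bf┃             
18    ┃                ┃3 f3 f3 f3    ┃             
      ┃~~~~~~          ┃              ┃             
      ┃      ~~~~~~~~~~┃              ┃             
      ┃            ~~~ ┃              ┃             
      ┃            ~~~ ┃              ┃             
      ┃            ~~~ ┃              ┃             
      ┃            ~~~ ┃              ┃             
      ┃            ~~~ ┃              ┃             
      ┃                ┃              ┃             
      ┃          ++++++┃              ┃             
━━━━━━┛          ++++++┃━━━━━━━━━━━━━━┛             
                       ┃                            
                       ┃                            
                       ┃                            
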